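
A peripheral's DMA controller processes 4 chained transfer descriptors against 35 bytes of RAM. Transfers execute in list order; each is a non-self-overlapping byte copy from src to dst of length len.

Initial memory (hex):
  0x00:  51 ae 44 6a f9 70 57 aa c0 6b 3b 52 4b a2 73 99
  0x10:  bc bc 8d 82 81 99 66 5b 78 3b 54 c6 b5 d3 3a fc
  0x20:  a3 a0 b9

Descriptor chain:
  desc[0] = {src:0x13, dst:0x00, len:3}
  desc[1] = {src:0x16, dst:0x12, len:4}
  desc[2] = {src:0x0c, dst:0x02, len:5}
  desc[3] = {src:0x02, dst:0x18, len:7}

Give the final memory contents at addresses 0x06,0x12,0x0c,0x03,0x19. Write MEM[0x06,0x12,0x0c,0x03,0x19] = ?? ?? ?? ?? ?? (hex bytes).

MEM[0x06,0x12,0x0c,0x03,0x19] = bc 66 4b a2 a2

D0: mem[0x00..0x02] <- [82 81 99]
D1: mem[0x12..0x15] <- [66 5b 78 3b]
D2: mem[0x02..0x06] <- [4b a2 73 99 bc]
D3: mem[0x18..0x1e] <- [4b a2 73 99 bc aa c0]
query mem[0x06]=0xbc, mem[0x12]=0x66, mem[0x0c]=0x4b, mem[0x03]=0xa2, mem[0x19]=0xa2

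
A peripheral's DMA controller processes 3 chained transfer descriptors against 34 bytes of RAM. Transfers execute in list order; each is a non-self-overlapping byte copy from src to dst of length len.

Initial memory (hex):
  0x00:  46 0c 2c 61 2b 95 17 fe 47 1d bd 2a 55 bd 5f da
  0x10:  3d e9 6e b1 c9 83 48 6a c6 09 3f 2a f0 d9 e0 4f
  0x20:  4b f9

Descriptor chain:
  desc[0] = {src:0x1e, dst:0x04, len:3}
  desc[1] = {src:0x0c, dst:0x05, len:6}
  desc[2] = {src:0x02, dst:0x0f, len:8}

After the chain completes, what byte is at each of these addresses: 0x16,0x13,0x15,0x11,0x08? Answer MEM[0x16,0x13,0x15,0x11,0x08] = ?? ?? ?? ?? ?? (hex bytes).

  after D0: wrote 3B at 0x04 = e04f4b
  after D1: wrote 6B at 0x05 = 55bd5fda3de9
  after D2: wrote 8B at 0x0f = 2c61e055bd5fda3d
query mem[0x16]=0x3d, mem[0x13]=0xbd, mem[0x15]=0xda, mem[0x11]=0xe0, mem[0x08]=0xda

MEM[0x16,0x13,0x15,0x11,0x08] = 3d bd da e0 da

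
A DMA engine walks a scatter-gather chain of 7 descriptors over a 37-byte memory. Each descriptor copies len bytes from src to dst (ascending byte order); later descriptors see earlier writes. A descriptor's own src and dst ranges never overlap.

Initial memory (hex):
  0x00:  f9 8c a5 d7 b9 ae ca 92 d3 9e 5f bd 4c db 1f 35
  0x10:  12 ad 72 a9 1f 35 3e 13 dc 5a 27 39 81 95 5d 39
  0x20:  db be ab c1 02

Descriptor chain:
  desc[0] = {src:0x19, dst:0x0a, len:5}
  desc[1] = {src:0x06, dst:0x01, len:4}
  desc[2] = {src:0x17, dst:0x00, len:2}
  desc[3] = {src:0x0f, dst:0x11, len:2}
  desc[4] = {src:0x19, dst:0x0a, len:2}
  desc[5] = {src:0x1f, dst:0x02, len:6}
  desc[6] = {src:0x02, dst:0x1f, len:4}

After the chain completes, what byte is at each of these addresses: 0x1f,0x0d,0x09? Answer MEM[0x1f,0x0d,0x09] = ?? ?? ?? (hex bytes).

MEM[0x1f,0x0d,0x09] = 39 81 9e

[0] 0x19->0x0a len=5 : 5a 27 39 81 95
[1] 0x06->0x01 len=4 : ca 92 d3 9e
[2] 0x17->0x00 len=2 : 13 dc
[3] 0x0f->0x11 len=2 : 35 12
[4] 0x19->0x0a len=2 : 5a 27
[5] 0x1f->0x02 len=6 : 39 db be ab c1 02
[6] 0x02->0x1f len=4 : 39 db be ab
query mem[0x1f]=0x39, mem[0x0d]=0x81, mem[0x09]=0x9e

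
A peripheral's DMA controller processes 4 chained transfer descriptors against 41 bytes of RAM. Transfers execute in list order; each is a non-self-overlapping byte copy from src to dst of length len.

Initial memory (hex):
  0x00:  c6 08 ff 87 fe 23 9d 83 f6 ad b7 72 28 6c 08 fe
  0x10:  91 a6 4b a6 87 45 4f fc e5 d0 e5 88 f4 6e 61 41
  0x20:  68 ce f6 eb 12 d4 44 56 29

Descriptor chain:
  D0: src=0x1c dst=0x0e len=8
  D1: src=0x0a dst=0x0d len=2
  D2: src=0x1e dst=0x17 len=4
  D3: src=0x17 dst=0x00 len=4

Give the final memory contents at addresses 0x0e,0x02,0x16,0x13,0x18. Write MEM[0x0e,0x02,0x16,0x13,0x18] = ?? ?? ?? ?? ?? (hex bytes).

MEM[0x0e,0x02,0x16,0x13,0x18] = 72 68 4f ce 41

D0: mem[0x0e..0x15] <- [f4 6e 61 41 68 ce f6 eb]
D1: mem[0x0d..0x0e] <- [b7 72]
D2: mem[0x17..0x1a] <- [61 41 68 ce]
D3: mem[0x00..0x03] <- [61 41 68 ce]
query mem[0x0e]=0x72, mem[0x02]=0x68, mem[0x16]=0x4f, mem[0x13]=0xce, mem[0x18]=0x41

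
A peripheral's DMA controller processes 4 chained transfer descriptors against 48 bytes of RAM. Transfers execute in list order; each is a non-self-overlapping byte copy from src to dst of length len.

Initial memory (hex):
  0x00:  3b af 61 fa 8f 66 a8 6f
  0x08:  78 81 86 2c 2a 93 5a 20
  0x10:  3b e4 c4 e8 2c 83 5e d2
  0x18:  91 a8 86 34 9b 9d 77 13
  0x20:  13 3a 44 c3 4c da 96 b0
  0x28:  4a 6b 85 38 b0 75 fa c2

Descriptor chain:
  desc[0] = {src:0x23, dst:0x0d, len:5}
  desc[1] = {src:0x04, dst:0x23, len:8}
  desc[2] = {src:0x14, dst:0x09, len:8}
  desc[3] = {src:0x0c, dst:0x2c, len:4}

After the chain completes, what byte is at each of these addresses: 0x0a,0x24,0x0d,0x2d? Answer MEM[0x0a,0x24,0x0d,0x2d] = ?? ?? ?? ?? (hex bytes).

#0 dst[0x0d+5] := {0xc3,0x4c,0xda,0x96,0xb0}
#1 dst[0x23+8] := {0x8f,0x66,0xa8,0x6f,0x78,0x81,0x86,0x2c}
#2 dst[0x09+8] := {0x2c,0x83,0x5e,0xd2,0x91,0xa8,0x86,0x34}
#3 dst[0x2c+4] := {0xd2,0x91,0xa8,0x86}
query mem[0x0a]=0x83, mem[0x24]=0x66, mem[0x0d]=0x91, mem[0x2d]=0x91

MEM[0x0a,0x24,0x0d,0x2d] = 83 66 91 91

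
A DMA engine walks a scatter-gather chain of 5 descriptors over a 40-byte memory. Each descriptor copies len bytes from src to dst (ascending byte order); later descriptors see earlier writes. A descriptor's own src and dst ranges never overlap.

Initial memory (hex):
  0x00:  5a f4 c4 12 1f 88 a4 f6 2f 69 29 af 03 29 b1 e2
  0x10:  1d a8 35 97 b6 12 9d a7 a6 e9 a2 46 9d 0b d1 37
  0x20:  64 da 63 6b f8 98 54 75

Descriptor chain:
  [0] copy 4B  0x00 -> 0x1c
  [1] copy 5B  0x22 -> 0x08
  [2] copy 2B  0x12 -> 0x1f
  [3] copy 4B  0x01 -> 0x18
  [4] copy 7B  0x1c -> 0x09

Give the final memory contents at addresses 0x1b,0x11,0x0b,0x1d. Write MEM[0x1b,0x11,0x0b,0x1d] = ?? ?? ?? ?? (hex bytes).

MEM[0x1b,0x11,0x0b,0x1d] = 1f a8 c4 f4

D0: mem[0x1c..0x1f] <- [5a f4 c4 12]
D1: mem[0x08..0x0c] <- [63 6b f8 98 54]
D2: mem[0x1f..0x20] <- [35 97]
D3: mem[0x18..0x1b] <- [f4 c4 12 1f]
D4: mem[0x09..0x0f] <- [5a f4 c4 35 97 da 63]
query mem[0x1b]=0x1f, mem[0x11]=0xa8, mem[0x0b]=0xc4, mem[0x1d]=0xf4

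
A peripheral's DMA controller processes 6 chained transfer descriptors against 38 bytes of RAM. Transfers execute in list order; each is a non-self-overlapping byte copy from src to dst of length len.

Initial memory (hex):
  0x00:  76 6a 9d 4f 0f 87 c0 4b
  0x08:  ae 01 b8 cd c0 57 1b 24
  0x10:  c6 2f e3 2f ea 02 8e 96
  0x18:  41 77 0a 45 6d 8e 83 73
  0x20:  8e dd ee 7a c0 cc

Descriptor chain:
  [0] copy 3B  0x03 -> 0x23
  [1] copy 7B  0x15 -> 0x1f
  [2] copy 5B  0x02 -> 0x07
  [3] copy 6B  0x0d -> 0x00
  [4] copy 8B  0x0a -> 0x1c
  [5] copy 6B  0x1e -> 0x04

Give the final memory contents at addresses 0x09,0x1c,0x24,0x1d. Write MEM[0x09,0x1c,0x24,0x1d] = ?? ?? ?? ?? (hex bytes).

MEM[0x09,0x1c,0x24,0x1d] = 2f 87 0a c0

[0] 0x03->0x23 len=3 : 4f 0f 87
[1] 0x15->0x1f len=7 : 02 8e 96 41 77 0a 45
[2] 0x02->0x07 len=5 : 9d 4f 0f 87 c0
[3] 0x0d->0x00 len=6 : 57 1b 24 c6 2f e3
[4] 0x0a->0x1c len=8 : 87 c0 c0 57 1b 24 c6 2f
[5] 0x1e->0x04 len=6 : c0 57 1b 24 c6 2f
query mem[0x09]=0x2f, mem[0x1c]=0x87, mem[0x24]=0x0a, mem[0x1d]=0xc0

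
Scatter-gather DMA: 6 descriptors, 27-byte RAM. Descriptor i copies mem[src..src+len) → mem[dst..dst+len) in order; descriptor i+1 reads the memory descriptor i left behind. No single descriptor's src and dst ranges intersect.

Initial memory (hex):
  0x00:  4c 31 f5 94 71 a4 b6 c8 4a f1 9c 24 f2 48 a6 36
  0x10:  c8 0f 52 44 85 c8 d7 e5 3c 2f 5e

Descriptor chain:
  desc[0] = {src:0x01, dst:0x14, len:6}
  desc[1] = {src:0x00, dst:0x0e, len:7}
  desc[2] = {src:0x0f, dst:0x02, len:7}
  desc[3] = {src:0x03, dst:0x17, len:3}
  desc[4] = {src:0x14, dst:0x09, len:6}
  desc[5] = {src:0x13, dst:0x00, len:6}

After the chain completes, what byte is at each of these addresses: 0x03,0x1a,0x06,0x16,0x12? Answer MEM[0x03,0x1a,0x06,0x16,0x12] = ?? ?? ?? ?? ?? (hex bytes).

#0 dst[0x14+6] := {0x31,0xf5,0x94,0x71,0xa4,0xb6}
#1 dst[0x0e+7] := {0x4c,0x31,0xf5,0x94,0x71,0xa4,0xb6}
#2 dst[0x02+7] := {0x31,0xf5,0x94,0x71,0xa4,0xb6,0xf5}
#3 dst[0x17+3] := {0xf5,0x94,0x71}
#4 dst[0x09+6] := {0xb6,0xf5,0x94,0xf5,0x94,0x71}
#5 dst[0x00+6] := {0xa4,0xb6,0xf5,0x94,0xf5,0x94}
query mem[0x03]=0x94, mem[0x1a]=0x5e, mem[0x06]=0xa4, mem[0x16]=0x94, mem[0x12]=0x71

MEM[0x03,0x1a,0x06,0x16,0x12] = 94 5e a4 94 71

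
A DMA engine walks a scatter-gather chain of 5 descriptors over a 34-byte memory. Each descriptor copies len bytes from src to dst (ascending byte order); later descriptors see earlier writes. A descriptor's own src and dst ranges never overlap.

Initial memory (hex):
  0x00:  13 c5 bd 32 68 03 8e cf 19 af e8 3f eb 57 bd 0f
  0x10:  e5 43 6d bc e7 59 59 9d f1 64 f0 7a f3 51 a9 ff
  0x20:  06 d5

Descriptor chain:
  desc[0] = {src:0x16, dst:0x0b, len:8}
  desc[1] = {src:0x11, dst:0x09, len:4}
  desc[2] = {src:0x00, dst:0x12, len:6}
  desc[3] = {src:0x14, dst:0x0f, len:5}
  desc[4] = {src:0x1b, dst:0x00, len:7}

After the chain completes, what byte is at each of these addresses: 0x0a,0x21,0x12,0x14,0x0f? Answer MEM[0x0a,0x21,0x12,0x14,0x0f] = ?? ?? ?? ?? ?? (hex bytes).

  after D0: wrote 8B at 0x0b = 599df164f07af351
  after D1: wrote 4B at 0x09 = f351bce7
  after D2: wrote 6B at 0x12 = 13c5bd326803
  after D3: wrote 5B at 0x0f = bd326803f1
  after D4: wrote 7B at 0x00 = 7af351a9ff06d5
query mem[0x0a]=0x51, mem[0x21]=0xd5, mem[0x12]=0x03, mem[0x14]=0xbd, mem[0x0f]=0xbd

MEM[0x0a,0x21,0x12,0x14,0x0f] = 51 d5 03 bd bd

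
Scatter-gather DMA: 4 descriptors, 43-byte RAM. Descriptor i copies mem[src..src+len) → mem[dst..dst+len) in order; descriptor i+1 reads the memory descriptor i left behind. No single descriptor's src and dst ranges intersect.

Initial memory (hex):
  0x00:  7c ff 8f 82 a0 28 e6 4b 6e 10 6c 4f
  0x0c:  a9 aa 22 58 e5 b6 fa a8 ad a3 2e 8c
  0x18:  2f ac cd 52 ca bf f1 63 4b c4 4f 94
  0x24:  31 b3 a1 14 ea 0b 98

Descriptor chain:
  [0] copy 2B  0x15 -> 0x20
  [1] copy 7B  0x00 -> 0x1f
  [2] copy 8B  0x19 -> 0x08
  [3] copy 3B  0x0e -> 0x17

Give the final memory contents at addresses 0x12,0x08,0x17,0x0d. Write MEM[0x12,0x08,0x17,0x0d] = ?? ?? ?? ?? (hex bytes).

#0 dst[0x20+2] := {0xa3,0x2e}
#1 dst[0x1f+7] := {0x7c,0xff,0x8f,0x82,0xa0,0x28,0xe6}
#2 dst[0x08+8] := {0xac,0xcd,0x52,0xca,0xbf,0xf1,0x7c,0xff}
#3 dst[0x17+3] := {0x7c,0xff,0xe5}
query mem[0x12]=0xfa, mem[0x08]=0xac, mem[0x17]=0x7c, mem[0x0d]=0xf1

MEM[0x12,0x08,0x17,0x0d] = fa ac 7c f1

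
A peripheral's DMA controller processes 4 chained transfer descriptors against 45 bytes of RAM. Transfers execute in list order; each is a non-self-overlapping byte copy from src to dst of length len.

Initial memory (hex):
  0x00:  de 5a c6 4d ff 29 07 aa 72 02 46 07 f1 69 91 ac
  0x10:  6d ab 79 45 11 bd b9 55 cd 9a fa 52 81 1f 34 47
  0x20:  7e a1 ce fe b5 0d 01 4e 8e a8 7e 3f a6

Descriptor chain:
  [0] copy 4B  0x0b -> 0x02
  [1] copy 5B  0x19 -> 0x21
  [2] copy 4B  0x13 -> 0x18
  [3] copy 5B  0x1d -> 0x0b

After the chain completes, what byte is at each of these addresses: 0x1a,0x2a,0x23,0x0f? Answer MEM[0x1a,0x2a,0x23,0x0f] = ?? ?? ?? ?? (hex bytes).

  after D0: wrote 4B at 0x02 = 07f16991
  after D1: wrote 5B at 0x21 = 9afa52811f
  after D2: wrote 4B at 0x18 = 4511bdb9
  after D3: wrote 5B at 0x0b = 1f34477e9a
query mem[0x1a]=0xbd, mem[0x2a]=0x7e, mem[0x23]=0x52, mem[0x0f]=0x9a

MEM[0x1a,0x2a,0x23,0x0f] = bd 7e 52 9a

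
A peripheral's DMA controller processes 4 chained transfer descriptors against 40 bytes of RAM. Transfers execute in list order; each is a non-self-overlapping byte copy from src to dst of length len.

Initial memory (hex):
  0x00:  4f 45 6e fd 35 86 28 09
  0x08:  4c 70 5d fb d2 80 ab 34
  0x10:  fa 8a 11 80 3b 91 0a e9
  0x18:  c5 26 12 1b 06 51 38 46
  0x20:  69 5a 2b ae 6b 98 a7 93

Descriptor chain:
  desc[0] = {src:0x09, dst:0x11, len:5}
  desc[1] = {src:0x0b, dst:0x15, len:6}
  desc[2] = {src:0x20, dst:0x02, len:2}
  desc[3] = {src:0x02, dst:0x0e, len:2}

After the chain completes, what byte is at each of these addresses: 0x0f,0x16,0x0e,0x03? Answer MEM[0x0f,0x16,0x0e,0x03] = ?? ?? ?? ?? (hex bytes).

#0 dst[0x11+5] := {0x70,0x5d,0xfb,0xd2,0x80}
#1 dst[0x15+6] := {0xfb,0xd2,0x80,0xab,0x34,0xfa}
#2 dst[0x02+2] := {0x69,0x5a}
#3 dst[0x0e+2] := {0x69,0x5a}
query mem[0x0f]=0x5a, mem[0x16]=0xd2, mem[0x0e]=0x69, mem[0x03]=0x5a

MEM[0x0f,0x16,0x0e,0x03] = 5a d2 69 5a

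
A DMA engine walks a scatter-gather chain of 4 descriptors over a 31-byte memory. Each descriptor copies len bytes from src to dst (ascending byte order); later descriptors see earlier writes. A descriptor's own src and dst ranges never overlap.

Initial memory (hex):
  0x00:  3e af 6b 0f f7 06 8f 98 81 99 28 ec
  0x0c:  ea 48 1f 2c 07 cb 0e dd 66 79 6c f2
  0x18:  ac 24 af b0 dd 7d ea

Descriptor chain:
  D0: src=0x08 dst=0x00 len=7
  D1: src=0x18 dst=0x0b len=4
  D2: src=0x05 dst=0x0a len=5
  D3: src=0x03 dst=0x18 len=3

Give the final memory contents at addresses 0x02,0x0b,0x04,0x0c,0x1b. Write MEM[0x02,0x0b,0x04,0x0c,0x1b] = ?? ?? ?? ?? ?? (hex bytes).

MEM[0x02,0x0b,0x04,0x0c,0x1b] = 28 1f ea 98 b0

[0] 0x08->0x00 len=7 : 81 99 28 ec ea 48 1f
[1] 0x18->0x0b len=4 : ac 24 af b0
[2] 0x05->0x0a len=5 : 48 1f 98 81 99
[3] 0x03->0x18 len=3 : ec ea 48
query mem[0x02]=0x28, mem[0x0b]=0x1f, mem[0x04]=0xea, mem[0x0c]=0x98, mem[0x1b]=0xb0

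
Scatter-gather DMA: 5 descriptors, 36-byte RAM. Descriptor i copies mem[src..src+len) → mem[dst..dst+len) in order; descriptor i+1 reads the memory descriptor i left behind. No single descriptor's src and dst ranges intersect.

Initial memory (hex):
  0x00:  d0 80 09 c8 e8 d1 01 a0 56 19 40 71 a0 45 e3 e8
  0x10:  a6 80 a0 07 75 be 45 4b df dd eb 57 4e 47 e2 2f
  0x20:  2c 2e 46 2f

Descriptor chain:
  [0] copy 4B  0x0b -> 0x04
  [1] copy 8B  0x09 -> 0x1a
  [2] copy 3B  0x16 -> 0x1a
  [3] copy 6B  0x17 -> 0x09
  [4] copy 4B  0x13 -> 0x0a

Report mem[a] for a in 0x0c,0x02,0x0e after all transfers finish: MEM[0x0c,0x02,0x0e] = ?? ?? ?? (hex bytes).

MEM[0x0c,0x02,0x0e] = be 09 df

[0] 0x0b->0x04 len=4 : 71 a0 45 e3
[1] 0x09->0x1a len=8 : 19 40 71 a0 45 e3 e8 a6
[2] 0x16->0x1a len=3 : 45 4b df
[3] 0x17->0x09 len=6 : 4b df dd 45 4b df
[4] 0x13->0x0a len=4 : 07 75 be 45
query mem[0x0c]=0xbe, mem[0x02]=0x09, mem[0x0e]=0xdf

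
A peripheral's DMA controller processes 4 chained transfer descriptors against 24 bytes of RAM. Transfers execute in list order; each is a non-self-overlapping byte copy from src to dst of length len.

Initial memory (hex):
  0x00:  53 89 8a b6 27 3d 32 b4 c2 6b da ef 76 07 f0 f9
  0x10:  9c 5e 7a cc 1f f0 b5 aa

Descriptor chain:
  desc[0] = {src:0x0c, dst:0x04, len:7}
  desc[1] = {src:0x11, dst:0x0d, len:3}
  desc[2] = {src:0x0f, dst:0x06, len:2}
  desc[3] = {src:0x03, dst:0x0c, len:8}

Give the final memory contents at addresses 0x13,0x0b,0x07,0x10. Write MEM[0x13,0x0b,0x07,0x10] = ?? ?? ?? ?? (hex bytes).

[0] 0x0c->0x04 len=7 : 76 07 f0 f9 9c 5e 7a
[1] 0x11->0x0d len=3 : 5e 7a cc
[2] 0x0f->0x06 len=2 : cc 9c
[3] 0x03->0x0c len=8 : b6 76 07 cc 9c 9c 5e 7a
query mem[0x13]=0x7a, mem[0x0b]=0xef, mem[0x07]=0x9c, mem[0x10]=0x9c

MEM[0x13,0x0b,0x07,0x10] = 7a ef 9c 9c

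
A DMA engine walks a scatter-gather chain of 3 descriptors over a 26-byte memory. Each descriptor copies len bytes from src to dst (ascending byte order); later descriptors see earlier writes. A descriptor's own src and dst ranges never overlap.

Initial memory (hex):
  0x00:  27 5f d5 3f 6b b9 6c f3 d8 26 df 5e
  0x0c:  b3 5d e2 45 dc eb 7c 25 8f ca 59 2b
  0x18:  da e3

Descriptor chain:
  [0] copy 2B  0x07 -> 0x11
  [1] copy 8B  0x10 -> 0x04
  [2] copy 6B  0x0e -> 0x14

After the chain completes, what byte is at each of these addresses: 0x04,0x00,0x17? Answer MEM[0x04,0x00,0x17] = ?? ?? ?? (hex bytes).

#0 dst[0x11+2] := {0xf3,0xd8}
#1 dst[0x04+8] := {0xdc,0xf3,0xd8,0x25,0x8f,0xca,0x59,0x2b}
#2 dst[0x14+6] := {0xe2,0x45,0xdc,0xf3,0xd8,0x25}
query mem[0x04]=0xdc, mem[0x00]=0x27, mem[0x17]=0xf3

MEM[0x04,0x00,0x17] = dc 27 f3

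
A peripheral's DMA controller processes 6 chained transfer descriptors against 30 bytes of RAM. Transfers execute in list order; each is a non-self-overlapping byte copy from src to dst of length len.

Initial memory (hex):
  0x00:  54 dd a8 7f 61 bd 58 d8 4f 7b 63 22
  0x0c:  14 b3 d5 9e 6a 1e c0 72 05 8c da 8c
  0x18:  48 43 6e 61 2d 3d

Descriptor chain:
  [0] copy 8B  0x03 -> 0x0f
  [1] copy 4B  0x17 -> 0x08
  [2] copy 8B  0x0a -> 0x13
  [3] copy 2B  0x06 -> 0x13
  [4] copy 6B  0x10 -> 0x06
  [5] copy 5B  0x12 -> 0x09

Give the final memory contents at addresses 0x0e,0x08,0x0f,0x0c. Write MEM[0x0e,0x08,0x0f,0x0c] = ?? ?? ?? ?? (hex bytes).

MEM[0x0e,0x08,0x0f,0x0c] = d5 58 7f 14

  after D0: wrote 8B at 0x0f = 7f61bd58d84f7b63
  after D1: wrote 4B at 0x08 = 8c48436e
  after D2: wrote 8B at 0x13 = 436e14b3d57f61bd
  after D3: wrote 2B at 0x13 = 58d8
  after D4: wrote 6B at 0x06 = 61bd5858d814
  after D5: wrote 5B at 0x09 = 5858d814b3
query mem[0x0e]=0xd5, mem[0x08]=0x58, mem[0x0f]=0x7f, mem[0x0c]=0x14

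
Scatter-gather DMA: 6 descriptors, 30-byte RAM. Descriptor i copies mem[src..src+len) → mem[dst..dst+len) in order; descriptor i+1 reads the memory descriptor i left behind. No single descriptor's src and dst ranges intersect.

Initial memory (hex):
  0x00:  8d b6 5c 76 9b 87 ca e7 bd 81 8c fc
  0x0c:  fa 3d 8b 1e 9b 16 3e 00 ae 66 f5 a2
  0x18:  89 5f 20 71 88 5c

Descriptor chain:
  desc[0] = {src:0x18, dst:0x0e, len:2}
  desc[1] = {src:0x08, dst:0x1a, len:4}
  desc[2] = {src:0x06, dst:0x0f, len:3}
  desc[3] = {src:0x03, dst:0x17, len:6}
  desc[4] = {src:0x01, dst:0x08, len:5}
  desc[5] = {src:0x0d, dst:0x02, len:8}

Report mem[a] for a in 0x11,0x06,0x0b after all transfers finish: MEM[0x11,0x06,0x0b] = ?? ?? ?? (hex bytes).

D0: mem[0x0e..0x0f] <- [89 5f]
D1: mem[0x1a..0x1d] <- [bd 81 8c fc]
D2: mem[0x0f..0x11] <- [ca e7 bd]
D3: mem[0x17..0x1c] <- [76 9b 87 ca e7 bd]
D4: mem[0x08..0x0c] <- [b6 5c 76 9b 87]
D5: mem[0x02..0x09] <- [3d 89 ca e7 bd 3e 00 ae]
query mem[0x11]=0xbd, mem[0x06]=0xbd, mem[0x0b]=0x9b

MEM[0x11,0x06,0x0b] = bd bd 9b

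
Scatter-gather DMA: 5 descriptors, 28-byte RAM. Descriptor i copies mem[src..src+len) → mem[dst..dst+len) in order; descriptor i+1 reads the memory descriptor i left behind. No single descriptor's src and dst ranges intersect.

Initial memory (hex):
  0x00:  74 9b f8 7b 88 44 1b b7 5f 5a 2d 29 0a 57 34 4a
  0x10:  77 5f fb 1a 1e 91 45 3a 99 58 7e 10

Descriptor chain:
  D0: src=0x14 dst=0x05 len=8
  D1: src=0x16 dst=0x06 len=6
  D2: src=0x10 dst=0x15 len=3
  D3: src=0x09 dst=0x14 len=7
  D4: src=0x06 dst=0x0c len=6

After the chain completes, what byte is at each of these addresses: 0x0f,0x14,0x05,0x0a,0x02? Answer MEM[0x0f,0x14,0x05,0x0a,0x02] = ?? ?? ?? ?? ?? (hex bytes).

MEM[0x0f,0x14,0x05,0x0a,0x02] = 58 58 1e 7e f8

  after D0: wrote 8B at 0x05 = 1e91453a99587e10
  after D1: wrote 6B at 0x06 = 453a99587e10
  after D2: wrote 3B at 0x15 = 775ffb
  after D3: wrote 7B at 0x14 = 587e101057344a
  after D4: wrote 6B at 0x0c = 453a99587e10
query mem[0x0f]=0x58, mem[0x14]=0x58, mem[0x05]=0x1e, mem[0x0a]=0x7e, mem[0x02]=0xf8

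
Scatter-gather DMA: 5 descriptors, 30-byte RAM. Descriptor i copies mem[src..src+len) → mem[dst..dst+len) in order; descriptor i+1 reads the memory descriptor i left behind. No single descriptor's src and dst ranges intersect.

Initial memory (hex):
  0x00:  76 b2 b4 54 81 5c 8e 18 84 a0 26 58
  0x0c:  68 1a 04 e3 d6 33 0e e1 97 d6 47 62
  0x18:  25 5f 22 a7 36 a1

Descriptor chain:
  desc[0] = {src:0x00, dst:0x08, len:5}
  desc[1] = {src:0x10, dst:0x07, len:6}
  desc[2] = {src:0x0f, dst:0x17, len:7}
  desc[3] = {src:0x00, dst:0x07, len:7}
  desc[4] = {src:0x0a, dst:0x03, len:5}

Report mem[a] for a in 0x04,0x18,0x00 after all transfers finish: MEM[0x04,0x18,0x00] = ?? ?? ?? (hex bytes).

MEM[0x04,0x18,0x00] = 81 d6 76

#0 dst[0x08+5] := {0x76,0xb2,0xb4,0x54,0x81}
#1 dst[0x07+6] := {0xd6,0x33,0x0e,0xe1,0x97,0xd6}
#2 dst[0x17+7] := {0xe3,0xd6,0x33,0x0e,0xe1,0x97,0xd6}
#3 dst[0x07+7] := {0x76,0xb2,0xb4,0x54,0x81,0x5c,0x8e}
#4 dst[0x03+5] := {0x54,0x81,0x5c,0x8e,0x04}
query mem[0x04]=0x81, mem[0x18]=0xd6, mem[0x00]=0x76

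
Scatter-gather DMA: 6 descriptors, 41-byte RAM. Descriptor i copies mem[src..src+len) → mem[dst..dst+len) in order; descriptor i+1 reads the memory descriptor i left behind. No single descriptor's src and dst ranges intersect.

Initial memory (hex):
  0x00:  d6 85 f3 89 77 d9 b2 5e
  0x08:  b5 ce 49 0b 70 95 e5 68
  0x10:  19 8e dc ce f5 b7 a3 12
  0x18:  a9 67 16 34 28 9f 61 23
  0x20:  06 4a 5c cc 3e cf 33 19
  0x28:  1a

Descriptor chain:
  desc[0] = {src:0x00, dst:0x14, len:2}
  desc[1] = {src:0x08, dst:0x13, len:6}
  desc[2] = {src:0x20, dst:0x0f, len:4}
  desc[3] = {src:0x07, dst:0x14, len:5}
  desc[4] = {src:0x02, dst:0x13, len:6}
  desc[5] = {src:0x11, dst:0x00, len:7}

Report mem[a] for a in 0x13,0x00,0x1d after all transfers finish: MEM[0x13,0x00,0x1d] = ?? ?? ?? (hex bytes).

MEM[0x13,0x00,0x1d] = f3 5c 9f

  after D0: wrote 2B at 0x14 = d685
  after D1: wrote 6B at 0x13 = b5ce490b7095
  after D2: wrote 4B at 0x0f = 064a5ccc
  after D3: wrote 5B at 0x14 = 5eb5ce490b
  after D4: wrote 6B at 0x13 = f38977d9b25e
  after D5: wrote 7B at 0x00 = 5cccf38977d9b2
query mem[0x13]=0xf3, mem[0x00]=0x5c, mem[0x1d]=0x9f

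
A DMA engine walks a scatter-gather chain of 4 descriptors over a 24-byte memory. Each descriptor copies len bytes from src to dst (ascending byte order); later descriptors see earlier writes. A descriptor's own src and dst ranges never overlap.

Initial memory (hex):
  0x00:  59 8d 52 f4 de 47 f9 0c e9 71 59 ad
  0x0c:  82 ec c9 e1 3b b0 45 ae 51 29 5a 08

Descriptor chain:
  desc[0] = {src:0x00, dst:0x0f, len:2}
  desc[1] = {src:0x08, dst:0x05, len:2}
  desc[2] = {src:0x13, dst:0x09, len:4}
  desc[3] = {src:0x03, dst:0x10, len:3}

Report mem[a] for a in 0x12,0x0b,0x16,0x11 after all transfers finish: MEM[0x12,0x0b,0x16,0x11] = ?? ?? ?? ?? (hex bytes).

#0 dst[0x0f+2] := {0x59,0x8d}
#1 dst[0x05+2] := {0xe9,0x71}
#2 dst[0x09+4] := {0xae,0x51,0x29,0x5a}
#3 dst[0x10+3] := {0xf4,0xde,0xe9}
query mem[0x12]=0xe9, mem[0x0b]=0x29, mem[0x16]=0x5a, mem[0x11]=0xde

MEM[0x12,0x0b,0x16,0x11] = e9 29 5a de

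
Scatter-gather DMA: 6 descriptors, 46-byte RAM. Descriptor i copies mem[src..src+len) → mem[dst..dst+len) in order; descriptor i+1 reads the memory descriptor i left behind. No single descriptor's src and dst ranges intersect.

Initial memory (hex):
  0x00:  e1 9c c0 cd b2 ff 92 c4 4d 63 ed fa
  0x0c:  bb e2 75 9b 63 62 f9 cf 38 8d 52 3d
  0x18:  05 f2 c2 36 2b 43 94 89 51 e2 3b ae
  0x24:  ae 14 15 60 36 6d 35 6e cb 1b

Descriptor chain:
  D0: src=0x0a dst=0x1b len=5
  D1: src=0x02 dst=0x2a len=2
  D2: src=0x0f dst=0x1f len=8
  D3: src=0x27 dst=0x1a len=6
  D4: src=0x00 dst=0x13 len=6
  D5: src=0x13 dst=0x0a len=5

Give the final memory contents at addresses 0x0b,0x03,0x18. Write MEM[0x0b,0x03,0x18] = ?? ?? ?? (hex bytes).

MEM[0x0b,0x03,0x18] = 9c cd ff

#0 dst[0x1b+5] := {0xed,0xfa,0xbb,0xe2,0x75}
#1 dst[0x2a+2] := {0xc0,0xcd}
#2 dst[0x1f+8] := {0x9b,0x63,0x62,0xf9,0xcf,0x38,0x8d,0x52}
#3 dst[0x1a+6] := {0x60,0x36,0x6d,0xc0,0xcd,0xcb}
#4 dst[0x13+6] := {0xe1,0x9c,0xc0,0xcd,0xb2,0xff}
#5 dst[0x0a+5] := {0xe1,0x9c,0xc0,0xcd,0xb2}
query mem[0x0b]=0x9c, mem[0x03]=0xcd, mem[0x18]=0xff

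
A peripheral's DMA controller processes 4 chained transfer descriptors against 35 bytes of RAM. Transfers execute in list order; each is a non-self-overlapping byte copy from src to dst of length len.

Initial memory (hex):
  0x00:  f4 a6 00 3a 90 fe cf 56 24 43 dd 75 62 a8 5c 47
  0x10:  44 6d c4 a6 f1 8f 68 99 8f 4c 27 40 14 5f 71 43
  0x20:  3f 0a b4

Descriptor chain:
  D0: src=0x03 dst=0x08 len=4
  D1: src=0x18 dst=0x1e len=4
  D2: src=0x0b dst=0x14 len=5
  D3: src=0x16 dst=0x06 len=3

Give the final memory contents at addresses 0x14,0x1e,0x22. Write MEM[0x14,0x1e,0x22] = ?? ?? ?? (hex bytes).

MEM[0x14,0x1e,0x22] = cf 8f b4

D0: mem[0x08..0x0b] <- [3a 90 fe cf]
D1: mem[0x1e..0x21] <- [8f 4c 27 40]
D2: mem[0x14..0x18] <- [cf 62 a8 5c 47]
D3: mem[0x06..0x08] <- [a8 5c 47]
query mem[0x14]=0xcf, mem[0x1e]=0x8f, mem[0x22]=0xb4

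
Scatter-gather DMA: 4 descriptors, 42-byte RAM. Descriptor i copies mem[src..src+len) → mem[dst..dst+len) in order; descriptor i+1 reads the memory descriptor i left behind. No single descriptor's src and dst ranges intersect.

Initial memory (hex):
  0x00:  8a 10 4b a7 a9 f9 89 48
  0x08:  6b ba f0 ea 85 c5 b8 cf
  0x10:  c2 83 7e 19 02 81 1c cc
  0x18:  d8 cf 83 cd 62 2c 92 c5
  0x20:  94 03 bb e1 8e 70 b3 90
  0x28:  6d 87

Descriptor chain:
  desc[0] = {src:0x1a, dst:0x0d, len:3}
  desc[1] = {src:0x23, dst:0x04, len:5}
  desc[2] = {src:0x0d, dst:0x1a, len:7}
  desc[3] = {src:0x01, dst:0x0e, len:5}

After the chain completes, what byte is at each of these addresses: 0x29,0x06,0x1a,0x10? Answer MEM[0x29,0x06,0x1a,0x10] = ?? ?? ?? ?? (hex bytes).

MEM[0x29,0x06,0x1a,0x10] = 87 70 83 a7

[0] 0x1a->0x0d len=3 : 83 cd 62
[1] 0x23->0x04 len=5 : e1 8e 70 b3 90
[2] 0x0d->0x1a len=7 : 83 cd 62 c2 83 7e 19
[3] 0x01->0x0e len=5 : 10 4b a7 e1 8e
query mem[0x29]=0x87, mem[0x06]=0x70, mem[0x1a]=0x83, mem[0x10]=0xa7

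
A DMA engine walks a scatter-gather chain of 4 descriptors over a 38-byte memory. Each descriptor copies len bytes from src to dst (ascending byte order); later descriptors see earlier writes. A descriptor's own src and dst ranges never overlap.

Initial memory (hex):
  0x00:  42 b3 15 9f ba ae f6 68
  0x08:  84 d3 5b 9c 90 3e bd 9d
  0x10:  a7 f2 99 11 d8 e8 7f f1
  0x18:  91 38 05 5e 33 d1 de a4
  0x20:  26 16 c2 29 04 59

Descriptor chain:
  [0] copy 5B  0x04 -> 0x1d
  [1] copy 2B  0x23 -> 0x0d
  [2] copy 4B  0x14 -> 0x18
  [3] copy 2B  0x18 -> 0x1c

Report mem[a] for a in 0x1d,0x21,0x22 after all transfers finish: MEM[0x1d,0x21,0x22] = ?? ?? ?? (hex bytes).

D0: mem[0x1d..0x21] <- [ba ae f6 68 84]
D1: mem[0x0d..0x0e] <- [29 04]
D2: mem[0x18..0x1b] <- [d8 e8 7f f1]
D3: mem[0x1c..0x1d] <- [d8 e8]
query mem[0x1d]=0xe8, mem[0x21]=0x84, mem[0x22]=0xc2

MEM[0x1d,0x21,0x22] = e8 84 c2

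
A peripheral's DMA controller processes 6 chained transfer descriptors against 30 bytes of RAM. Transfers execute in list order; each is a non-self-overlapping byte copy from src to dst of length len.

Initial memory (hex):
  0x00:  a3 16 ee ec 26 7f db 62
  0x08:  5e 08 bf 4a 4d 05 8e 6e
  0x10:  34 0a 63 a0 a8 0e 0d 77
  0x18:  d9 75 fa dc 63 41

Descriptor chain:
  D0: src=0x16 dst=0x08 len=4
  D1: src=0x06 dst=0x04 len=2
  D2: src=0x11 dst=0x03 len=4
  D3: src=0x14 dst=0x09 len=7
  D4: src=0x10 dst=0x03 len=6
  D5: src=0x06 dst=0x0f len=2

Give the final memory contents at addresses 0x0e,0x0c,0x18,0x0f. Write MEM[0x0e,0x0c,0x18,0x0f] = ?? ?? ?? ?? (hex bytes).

MEM[0x0e,0x0c,0x18,0x0f] = 75 77 d9 a0

  after D0: wrote 4B at 0x08 = 0d77d975
  after D1: wrote 2B at 0x04 = db62
  after D2: wrote 4B at 0x03 = 0a63a0a8
  after D3: wrote 7B at 0x09 = a80e0d77d975fa
  after D4: wrote 6B at 0x03 = 340a63a0a80e
  after D5: wrote 2B at 0x0f = a0a8
query mem[0x0e]=0x75, mem[0x0c]=0x77, mem[0x18]=0xd9, mem[0x0f]=0xa0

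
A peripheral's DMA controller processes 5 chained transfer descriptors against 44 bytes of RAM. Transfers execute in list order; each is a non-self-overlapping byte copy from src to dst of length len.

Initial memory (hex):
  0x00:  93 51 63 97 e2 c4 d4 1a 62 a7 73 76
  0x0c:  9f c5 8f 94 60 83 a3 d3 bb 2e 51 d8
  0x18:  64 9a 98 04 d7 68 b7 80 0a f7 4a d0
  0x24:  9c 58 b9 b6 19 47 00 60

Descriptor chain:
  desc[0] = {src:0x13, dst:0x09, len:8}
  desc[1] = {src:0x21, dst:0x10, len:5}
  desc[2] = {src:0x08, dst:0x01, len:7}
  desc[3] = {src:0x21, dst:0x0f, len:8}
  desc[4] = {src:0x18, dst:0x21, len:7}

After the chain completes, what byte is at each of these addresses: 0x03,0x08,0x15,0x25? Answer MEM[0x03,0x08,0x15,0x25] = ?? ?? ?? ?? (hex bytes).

MEM[0x03,0x08,0x15,0x25] = bb 62 b6 d7

D0: mem[0x09..0x10] <- [d3 bb 2e 51 d8 64 9a 98]
D1: mem[0x10..0x14] <- [f7 4a d0 9c 58]
D2: mem[0x01..0x07] <- [62 d3 bb 2e 51 d8 64]
D3: mem[0x0f..0x16] <- [f7 4a d0 9c 58 b9 b6 19]
D4: mem[0x21..0x27] <- [64 9a 98 04 d7 68 b7]
query mem[0x03]=0xbb, mem[0x08]=0x62, mem[0x15]=0xb6, mem[0x25]=0xd7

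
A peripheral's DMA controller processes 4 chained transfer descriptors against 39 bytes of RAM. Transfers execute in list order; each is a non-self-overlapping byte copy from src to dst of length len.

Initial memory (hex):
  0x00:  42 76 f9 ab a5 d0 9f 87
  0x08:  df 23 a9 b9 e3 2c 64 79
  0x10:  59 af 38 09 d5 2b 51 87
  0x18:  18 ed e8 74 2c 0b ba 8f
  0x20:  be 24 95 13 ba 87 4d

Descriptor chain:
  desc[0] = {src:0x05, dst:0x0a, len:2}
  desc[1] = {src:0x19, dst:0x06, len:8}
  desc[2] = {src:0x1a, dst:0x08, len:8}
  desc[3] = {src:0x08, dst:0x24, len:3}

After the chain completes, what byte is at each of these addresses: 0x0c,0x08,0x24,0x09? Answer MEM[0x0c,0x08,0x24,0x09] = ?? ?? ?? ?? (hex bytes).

  after D0: wrote 2B at 0x0a = d09f
  after D1: wrote 8B at 0x06 = ede8742c0bba8fbe
  after D2: wrote 8B at 0x08 = e8742c0bba8fbe24
  after D3: wrote 3B at 0x24 = e8742c
query mem[0x0c]=0xba, mem[0x08]=0xe8, mem[0x24]=0xe8, mem[0x09]=0x74

MEM[0x0c,0x08,0x24,0x09] = ba e8 e8 74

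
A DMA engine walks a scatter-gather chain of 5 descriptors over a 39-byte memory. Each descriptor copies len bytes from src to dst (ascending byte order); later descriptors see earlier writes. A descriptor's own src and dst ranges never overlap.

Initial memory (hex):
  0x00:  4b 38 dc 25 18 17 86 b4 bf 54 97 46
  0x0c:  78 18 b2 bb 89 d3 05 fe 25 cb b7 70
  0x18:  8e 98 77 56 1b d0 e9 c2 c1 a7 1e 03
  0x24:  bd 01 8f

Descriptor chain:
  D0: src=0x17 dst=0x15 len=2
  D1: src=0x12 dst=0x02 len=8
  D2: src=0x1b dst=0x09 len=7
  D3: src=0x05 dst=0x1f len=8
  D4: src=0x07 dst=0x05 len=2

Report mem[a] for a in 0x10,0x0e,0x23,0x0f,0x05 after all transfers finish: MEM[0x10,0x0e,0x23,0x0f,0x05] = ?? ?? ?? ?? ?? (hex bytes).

MEM[0x10,0x0e,0x23,0x0f,0x05] = 89 c1 56 a7 70

D0: mem[0x15..0x16] <- [70 8e]
D1: mem[0x02..0x09] <- [05 fe 25 70 8e 70 8e 98]
D2: mem[0x09..0x0f] <- [56 1b d0 e9 c2 c1 a7]
D3: mem[0x1f..0x26] <- [70 8e 70 8e 56 1b d0 e9]
D4: mem[0x05..0x06] <- [70 8e]
query mem[0x10]=0x89, mem[0x0e]=0xc1, mem[0x23]=0x56, mem[0x0f]=0xa7, mem[0x05]=0x70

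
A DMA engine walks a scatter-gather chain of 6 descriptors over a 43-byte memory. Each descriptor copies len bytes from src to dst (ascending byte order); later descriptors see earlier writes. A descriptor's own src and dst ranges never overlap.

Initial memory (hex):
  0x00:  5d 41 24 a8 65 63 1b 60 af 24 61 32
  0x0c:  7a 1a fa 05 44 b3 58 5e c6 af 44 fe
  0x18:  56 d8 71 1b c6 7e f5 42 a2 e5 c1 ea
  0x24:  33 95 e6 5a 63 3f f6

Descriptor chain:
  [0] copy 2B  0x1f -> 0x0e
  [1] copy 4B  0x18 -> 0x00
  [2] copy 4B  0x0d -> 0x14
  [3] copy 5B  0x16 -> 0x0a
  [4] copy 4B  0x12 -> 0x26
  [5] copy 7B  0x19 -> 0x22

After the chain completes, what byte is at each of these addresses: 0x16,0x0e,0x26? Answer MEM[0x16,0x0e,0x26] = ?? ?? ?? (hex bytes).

MEM[0x16,0x0e,0x26] = a2 71 7e

  after D0: wrote 2B at 0x0e = 42a2
  after D1: wrote 4B at 0x00 = 56d8711b
  after D2: wrote 4B at 0x14 = 1a42a244
  after D3: wrote 5B at 0x0a = a24456d871
  after D4: wrote 4B at 0x26 = 585e1a42
  after D5: wrote 7B at 0x22 = d8711bc67ef542
query mem[0x16]=0xa2, mem[0x0e]=0x71, mem[0x26]=0x7e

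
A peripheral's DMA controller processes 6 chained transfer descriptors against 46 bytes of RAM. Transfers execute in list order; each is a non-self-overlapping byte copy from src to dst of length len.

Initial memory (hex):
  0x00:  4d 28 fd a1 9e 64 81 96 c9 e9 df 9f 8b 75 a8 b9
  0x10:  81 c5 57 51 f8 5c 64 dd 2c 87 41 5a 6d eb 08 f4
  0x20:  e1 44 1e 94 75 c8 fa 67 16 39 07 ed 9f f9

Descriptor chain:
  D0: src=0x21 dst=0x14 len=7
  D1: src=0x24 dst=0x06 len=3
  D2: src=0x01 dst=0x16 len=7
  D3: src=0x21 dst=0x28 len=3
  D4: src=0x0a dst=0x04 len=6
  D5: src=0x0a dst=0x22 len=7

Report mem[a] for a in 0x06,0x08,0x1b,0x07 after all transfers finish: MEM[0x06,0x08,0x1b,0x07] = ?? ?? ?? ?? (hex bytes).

MEM[0x06,0x08,0x1b,0x07] = 8b a8 75 75

D0: mem[0x14..0x1a] <- [44 1e 94 75 c8 fa 67]
D1: mem[0x06..0x08] <- [75 c8 fa]
D2: mem[0x16..0x1c] <- [28 fd a1 9e 64 75 c8]
D3: mem[0x28..0x2a] <- [44 1e 94]
D4: mem[0x04..0x09] <- [df 9f 8b 75 a8 b9]
D5: mem[0x22..0x28] <- [df 9f 8b 75 a8 b9 81]
query mem[0x06]=0x8b, mem[0x08]=0xa8, mem[0x1b]=0x75, mem[0x07]=0x75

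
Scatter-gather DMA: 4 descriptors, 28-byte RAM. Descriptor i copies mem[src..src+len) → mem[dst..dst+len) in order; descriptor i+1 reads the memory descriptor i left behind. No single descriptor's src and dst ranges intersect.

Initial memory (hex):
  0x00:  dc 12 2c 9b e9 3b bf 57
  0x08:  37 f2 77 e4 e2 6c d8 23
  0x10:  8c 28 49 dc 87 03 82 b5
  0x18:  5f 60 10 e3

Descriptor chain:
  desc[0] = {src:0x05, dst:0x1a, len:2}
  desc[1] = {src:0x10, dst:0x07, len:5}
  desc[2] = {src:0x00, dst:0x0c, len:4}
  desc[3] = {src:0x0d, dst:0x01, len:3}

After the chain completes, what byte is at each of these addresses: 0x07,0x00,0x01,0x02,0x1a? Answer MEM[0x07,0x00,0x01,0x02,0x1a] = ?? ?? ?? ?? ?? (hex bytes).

MEM[0x07,0x00,0x01,0x02,0x1a] = 8c dc 12 2c 3b

[0] 0x05->0x1a len=2 : 3b bf
[1] 0x10->0x07 len=5 : 8c 28 49 dc 87
[2] 0x00->0x0c len=4 : dc 12 2c 9b
[3] 0x0d->0x01 len=3 : 12 2c 9b
query mem[0x07]=0x8c, mem[0x00]=0xdc, mem[0x01]=0x12, mem[0x02]=0x2c, mem[0x1a]=0x3b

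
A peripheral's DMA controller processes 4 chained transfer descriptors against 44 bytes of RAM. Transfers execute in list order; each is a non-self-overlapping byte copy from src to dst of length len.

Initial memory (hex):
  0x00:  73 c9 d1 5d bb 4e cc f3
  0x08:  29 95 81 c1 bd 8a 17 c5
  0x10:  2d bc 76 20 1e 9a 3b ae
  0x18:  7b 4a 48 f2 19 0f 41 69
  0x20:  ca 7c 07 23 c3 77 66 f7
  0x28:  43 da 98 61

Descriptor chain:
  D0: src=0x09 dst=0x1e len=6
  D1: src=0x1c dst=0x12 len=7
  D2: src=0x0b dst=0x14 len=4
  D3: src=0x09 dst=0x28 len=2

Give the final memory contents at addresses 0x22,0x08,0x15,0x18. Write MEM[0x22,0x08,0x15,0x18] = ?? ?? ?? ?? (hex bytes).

MEM[0x22,0x08,0x15,0x18] = 8a 29 bd 8a

D0: mem[0x1e..0x23] <- [95 81 c1 bd 8a 17]
D1: mem[0x12..0x18] <- [19 0f 95 81 c1 bd 8a]
D2: mem[0x14..0x17] <- [c1 bd 8a 17]
D3: mem[0x28..0x29] <- [95 81]
query mem[0x22]=0x8a, mem[0x08]=0x29, mem[0x15]=0xbd, mem[0x18]=0x8a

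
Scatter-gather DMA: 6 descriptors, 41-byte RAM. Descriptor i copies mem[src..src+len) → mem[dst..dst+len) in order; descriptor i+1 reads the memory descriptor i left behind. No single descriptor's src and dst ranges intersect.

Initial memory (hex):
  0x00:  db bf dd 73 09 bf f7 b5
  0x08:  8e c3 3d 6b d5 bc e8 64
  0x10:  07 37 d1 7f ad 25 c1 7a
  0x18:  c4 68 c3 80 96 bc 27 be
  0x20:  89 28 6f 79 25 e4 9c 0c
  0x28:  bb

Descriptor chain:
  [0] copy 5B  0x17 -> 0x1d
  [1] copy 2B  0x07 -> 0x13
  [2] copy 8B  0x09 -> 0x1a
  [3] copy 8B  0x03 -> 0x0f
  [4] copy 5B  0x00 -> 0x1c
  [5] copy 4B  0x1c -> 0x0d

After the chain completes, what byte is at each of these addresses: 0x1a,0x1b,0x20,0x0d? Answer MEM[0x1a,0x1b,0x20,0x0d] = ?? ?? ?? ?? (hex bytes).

MEM[0x1a,0x1b,0x20,0x0d] = c3 3d 09 db

[0] 0x17->0x1d len=5 : 7a c4 68 c3 80
[1] 0x07->0x13 len=2 : b5 8e
[2] 0x09->0x1a len=8 : c3 3d 6b d5 bc e8 64 07
[3] 0x03->0x0f len=8 : 73 09 bf f7 b5 8e c3 3d
[4] 0x00->0x1c len=5 : db bf dd 73 09
[5] 0x1c->0x0d len=4 : db bf dd 73
query mem[0x1a]=0xc3, mem[0x1b]=0x3d, mem[0x20]=0x09, mem[0x0d]=0xdb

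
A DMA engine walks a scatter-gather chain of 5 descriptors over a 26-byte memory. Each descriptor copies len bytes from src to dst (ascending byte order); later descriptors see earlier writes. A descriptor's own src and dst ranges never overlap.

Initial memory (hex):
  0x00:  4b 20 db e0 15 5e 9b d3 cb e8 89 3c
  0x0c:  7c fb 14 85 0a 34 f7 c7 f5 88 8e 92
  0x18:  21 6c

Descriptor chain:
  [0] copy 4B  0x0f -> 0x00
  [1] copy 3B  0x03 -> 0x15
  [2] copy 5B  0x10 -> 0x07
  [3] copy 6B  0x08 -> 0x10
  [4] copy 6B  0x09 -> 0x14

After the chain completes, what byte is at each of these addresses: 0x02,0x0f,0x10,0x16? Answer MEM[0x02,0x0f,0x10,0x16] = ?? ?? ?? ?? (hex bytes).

[0] 0x0f->0x00 len=4 : 85 0a 34 f7
[1] 0x03->0x15 len=3 : f7 15 5e
[2] 0x10->0x07 len=5 : 0a 34 f7 c7 f5
[3] 0x08->0x10 len=6 : 34 f7 c7 f5 7c fb
[4] 0x09->0x14 len=6 : f7 c7 f5 7c fb 14
query mem[0x02]=0x34, mem[0x0f]=0x85, mem[0x10]=0x34, mem[0x16]=0xf5

MEM[0x02,0x0f,0x10,0x16] = 34 85 34 f5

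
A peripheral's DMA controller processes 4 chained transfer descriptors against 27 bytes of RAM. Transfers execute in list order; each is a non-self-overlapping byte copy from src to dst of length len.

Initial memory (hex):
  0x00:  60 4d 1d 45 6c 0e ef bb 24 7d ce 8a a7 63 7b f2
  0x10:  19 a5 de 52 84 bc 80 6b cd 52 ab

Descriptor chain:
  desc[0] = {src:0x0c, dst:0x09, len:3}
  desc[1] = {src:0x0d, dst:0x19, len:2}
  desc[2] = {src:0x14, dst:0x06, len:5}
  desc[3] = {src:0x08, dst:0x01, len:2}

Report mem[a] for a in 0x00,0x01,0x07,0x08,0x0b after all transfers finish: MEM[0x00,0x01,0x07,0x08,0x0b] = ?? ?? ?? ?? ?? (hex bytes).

[0] 0x0c->0x09 len=3 : a7 63 7b
[1] 0x0d->0x19 len=2 : 63 7b
[2] 0x14->0x06 len=5 : 84 bc 80 6b cd
[3] 0x08->0x01 len=2 : 80 6b
query mem[0x00]=0x60, mem[0x01]=0x80, mem[0x07]=0xbc, mem[0x08]=0x80, mem[0x0b]=0x7b

MEM[0x00,0x01,0x07,0x08,0x0b] = 60 80 bc 80 7b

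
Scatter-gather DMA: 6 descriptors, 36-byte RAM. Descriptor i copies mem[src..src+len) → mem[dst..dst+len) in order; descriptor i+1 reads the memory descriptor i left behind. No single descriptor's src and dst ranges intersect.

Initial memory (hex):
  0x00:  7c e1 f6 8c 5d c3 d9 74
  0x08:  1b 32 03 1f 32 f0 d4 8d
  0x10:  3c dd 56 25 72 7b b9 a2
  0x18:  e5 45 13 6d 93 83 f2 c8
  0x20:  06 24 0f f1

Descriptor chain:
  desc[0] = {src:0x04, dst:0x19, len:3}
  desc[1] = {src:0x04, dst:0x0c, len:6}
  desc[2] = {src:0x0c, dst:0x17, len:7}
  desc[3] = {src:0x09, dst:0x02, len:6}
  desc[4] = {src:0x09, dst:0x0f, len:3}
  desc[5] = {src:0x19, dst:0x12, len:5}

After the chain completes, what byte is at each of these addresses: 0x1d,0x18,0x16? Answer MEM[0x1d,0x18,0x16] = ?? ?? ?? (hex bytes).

MEM[0x1d,0x18,0x16] = 56 c3 56

[0] 0x04->0x19 len=3 : 5d c3 d9
[1] 0x04->0x0c len=6 : 5d c3 d9 74 1b 32
[2] 0x0c->0x17 len=7 : 5d c3 d9 74 1b 32 56
[3] 0x09->0x02 len=6 : 32 03 1f 5d c3 d9
[4] 0x09->0x0f len=3 : 32 03 1f
[5] 0x19->0x12 len=5 : d9 74 1b 32 56
query mem[0x1d]=0x56, mem[0x18]=0xc3, mem[0x16]=0x56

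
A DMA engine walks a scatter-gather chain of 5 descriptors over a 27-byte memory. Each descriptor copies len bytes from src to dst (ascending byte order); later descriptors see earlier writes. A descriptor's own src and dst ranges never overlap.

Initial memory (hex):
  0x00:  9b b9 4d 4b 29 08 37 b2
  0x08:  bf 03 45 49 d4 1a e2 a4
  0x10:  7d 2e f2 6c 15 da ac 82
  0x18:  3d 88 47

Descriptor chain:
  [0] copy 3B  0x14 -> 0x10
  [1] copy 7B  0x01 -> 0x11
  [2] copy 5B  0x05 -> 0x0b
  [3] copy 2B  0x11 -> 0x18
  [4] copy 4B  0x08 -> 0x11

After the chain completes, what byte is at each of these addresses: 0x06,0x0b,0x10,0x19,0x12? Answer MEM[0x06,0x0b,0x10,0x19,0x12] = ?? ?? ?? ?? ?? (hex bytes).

MEM[0x06,0x0b,0x10,0x19,0x12] = 37 08 15 4d 03

  after D0: wrote 3B at 0x10 = 15daac
  after D1: wrote 7B at 0x11 = b94d4b290837b2
  after D2: wrote 5B at 0x0b = 0837b2bf03
  after D3: wrote 2B at 0x18 = b94d
  after D4: wrote 4B at 0x11 = bf034508
query mem[0x06]=0x37, mem[0x0b]=0x08, mem[0x10]=0x15, mem[0x19]=0x4d, mem[0x12]=0x03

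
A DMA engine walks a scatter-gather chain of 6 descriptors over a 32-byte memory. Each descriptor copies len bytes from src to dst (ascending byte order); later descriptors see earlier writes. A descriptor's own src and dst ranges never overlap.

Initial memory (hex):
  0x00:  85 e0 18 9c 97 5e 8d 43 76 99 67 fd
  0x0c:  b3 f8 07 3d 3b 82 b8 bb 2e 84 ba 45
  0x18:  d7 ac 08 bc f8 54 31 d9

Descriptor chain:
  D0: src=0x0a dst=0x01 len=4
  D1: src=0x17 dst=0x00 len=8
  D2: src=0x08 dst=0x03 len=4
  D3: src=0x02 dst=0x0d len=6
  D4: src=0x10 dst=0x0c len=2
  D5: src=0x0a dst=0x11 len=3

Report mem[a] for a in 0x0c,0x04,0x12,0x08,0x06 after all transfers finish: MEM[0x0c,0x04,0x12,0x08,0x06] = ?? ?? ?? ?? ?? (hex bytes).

MEM[0x0c,0x04,0x12,0x08,0x06] = 67 99 fd 76 fd

D0: mem[0x01..0x04] <- [67 fd b3 f8]
D1: mem[0x00..0x07] <- [45 d7 ac 08 bc f8 54 31]
D2: mem[0x03..0x06] <- [76 99 67 fd]
D3: mem[0x0d..0x12] <- [ac 76 99 67 fd 31]
D4: mem[0x0c..0x0d] <- [67 fd]
D5: mem[0x11..0x13] <- [67 fd 67]
query mem[0x0c]=0x67, mem[0x04]=0x99, mem[0x12]=0xfd, mem[0x08]=0x76, mem[0x06]=0xfd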